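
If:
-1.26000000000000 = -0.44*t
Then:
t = 2.86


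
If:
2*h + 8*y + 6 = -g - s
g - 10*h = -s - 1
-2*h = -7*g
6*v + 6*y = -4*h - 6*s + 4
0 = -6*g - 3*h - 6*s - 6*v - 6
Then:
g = -55/136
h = -385/272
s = -59/4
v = 8085/544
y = 815/544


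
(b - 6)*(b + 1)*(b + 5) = b^3 - 31*b - 30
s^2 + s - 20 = (s - 4)*(s + 5)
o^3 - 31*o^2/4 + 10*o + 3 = (o - 6)*(o - 2)*(o + 1/4)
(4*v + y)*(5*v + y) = 20*v^2 + 9*v*y + y^2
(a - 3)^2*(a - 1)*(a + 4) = a^4 - 3*a^3 - 13*a^2 + 51*a - 36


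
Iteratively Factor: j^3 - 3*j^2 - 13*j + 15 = (j + 3)*(j^2 - 6*j + 5) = (j - 5)*(j + 3)*(j - 1)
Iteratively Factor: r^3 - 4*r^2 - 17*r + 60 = (r - 3)*(r^2 - r - 20) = (r - 3)*(r + 4)*(r - 5)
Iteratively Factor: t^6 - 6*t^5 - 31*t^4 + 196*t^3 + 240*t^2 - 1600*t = (t - 4)*(t^5 - 2*t^4 - 39*t^3 + 40*t^2 + 400*t) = (t - 4)*(t + 4)*(t^4 - 6*t^3 - 15*t^2 + 100*t) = (t - 4)*(t + 4)^2*(t^3 - 10*t^2 + 25*t) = (t - 5)*(t - 4)*(t + 4)^2*(t^2 - 5*t) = t*(t - 5)*(t - 4)*(t + 4)^2*(t - 5)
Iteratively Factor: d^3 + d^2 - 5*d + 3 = (d - 1)*(d^2 + 2*d - 3) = (d - 1)^2*(d + 3)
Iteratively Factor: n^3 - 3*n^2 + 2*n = (n - 2)*(n^2 - n) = n*(n - 2)*(n - 1)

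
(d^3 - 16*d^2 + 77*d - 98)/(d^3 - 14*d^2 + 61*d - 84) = (d^2 - 9*d + 14)/(d^2 - 7*d + 12)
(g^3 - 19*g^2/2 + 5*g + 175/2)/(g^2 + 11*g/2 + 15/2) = (g^2 - 12*g + 35)/(g + 3)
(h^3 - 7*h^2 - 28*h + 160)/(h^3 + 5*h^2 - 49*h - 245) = (h^2 - 12*h + 32)/(h^2 - 49)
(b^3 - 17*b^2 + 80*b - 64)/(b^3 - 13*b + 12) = (b^2 - 16*b + 64)/(b^2 + b - 12)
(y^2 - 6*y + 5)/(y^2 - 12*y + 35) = (y - 1)/(y - 7)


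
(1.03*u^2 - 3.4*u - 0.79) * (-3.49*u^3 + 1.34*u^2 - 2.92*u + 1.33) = -3.5947*u^5 + 13.2462*u^4 - 4.8065*u^3 + 10.2393*u^2 - 2.2152*u - 1.0507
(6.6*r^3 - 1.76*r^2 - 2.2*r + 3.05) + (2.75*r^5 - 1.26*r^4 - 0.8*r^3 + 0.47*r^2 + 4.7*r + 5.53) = 2.75*r^5 - 1.26*r^4 + 5.8*r^3 - 1.29*r^2 + 2.5*r + 8.58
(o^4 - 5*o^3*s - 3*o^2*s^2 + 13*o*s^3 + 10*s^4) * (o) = o^5 - 5*o^4*s - 3*o^3*s^2 + 13*o^2*s^3 + 10*o*s^4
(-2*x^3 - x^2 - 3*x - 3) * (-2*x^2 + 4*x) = 4*x^5 - 6*x^4 + 2*x^3 - 6*x^2 - 12*x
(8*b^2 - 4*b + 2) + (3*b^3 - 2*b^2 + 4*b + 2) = 3*b^3 + 6*b^2 + 4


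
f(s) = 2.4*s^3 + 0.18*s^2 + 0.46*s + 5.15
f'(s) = 7.2*s^2 + 0.36*s + 0.46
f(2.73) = 56.58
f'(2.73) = 55.10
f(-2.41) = -28.51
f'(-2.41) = 41.41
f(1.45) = 13.51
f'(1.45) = 16.12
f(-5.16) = -322.16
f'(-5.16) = 190.31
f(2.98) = 71.63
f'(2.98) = 65.47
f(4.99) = 310.13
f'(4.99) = 181.54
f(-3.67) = -112.75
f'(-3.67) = 96.11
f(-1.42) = -2.01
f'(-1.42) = 14.47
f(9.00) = 1773.47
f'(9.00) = 586.90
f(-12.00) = -4121.65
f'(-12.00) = 1032.94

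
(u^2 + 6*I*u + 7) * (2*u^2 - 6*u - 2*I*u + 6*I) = 2*u^4 - 6*u^3 + 10*I*u^3 + 26*u^2 - 30*I*u^2 - 78*u - 14*I*u + 42*I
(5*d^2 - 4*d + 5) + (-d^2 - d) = 4*d^2 - 5*d + 5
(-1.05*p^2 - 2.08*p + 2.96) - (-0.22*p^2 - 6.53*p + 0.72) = -0.83*p^2 + 4.45*p + 2.24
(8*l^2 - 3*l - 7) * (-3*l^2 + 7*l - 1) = -24*l^4 + 65*l^3 - 8*l^2 - 46*l + 7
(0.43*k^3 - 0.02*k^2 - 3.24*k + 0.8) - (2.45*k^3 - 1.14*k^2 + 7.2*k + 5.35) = -2.02*k^3 + 1.12*k^2 - 10.44*k - 4.55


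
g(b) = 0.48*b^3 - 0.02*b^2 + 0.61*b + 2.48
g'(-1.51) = 3.95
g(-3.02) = -12.77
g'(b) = 1.44*b^2 - 0.04*b + 0.61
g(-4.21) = -36.26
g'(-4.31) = 27.53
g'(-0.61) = 1.17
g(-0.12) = 2.41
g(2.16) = 8.54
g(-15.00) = -1631.17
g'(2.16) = 7.24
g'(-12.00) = 208.45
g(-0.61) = 1.99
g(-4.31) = -38.95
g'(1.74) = 4.90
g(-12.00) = -837.16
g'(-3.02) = 13.86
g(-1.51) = -0.14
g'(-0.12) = 0.64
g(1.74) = 6.01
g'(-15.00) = 325.21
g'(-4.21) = 26.30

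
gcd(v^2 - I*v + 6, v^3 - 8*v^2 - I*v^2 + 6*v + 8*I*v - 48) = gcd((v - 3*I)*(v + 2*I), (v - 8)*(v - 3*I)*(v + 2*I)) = v^2 - I*v + 6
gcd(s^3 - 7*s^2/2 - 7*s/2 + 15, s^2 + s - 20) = 1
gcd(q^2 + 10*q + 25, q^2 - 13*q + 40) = 1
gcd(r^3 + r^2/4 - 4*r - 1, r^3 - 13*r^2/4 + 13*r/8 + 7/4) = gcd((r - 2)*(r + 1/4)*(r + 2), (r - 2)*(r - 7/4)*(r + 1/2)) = r - 2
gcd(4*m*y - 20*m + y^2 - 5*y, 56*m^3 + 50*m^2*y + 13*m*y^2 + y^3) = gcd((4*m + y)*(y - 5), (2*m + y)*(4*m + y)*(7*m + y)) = 4*m + y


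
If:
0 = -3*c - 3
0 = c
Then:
No Solution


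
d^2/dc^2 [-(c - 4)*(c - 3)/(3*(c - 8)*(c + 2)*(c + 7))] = 2*(-c^6 + 21*c^5 - 225*c^4 - 525*c^3 + 6420*c^2 + 408*c - 99728)/(3*(c^9 + 3*c^8 - 171*c^7 - 683*c^6 + 9246*c^5 + 48732*c^4 - 118504*c^3 - 1092672*c^2 - 2182656*c - 1404928))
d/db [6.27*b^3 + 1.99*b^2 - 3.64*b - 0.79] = 18.81*b^2 + 3.98*b - 3.64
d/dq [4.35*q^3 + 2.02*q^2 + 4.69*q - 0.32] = 13.05*q^2 + 4.04*q + 4.69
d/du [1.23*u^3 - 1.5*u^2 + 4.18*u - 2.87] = 3.69*u^2 - 3.0*u + 4.18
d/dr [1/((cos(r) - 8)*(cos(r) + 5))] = (2*cos(r) - 3)*sin(r)/((cos(r) - 8)^2*(cos(r) + 5)^2)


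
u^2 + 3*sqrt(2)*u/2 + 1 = (u + sqrt(2)/2)*(u + sqrt(2))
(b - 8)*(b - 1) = b^2 - 9*b + 8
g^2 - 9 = (g - 3)*(g + 3)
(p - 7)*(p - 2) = p^2 - 9*p + 14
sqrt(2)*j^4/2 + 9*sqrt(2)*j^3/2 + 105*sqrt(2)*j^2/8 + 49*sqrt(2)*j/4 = j*(j + 7/2)^2*(sqrt(2)*j/2 + sqrt(2))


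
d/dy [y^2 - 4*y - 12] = 2*y - 4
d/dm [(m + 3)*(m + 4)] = 2*m + 7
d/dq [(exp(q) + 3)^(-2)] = -2*exp(q)/(exp(q) + 3)^3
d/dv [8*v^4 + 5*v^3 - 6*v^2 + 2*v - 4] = 32*v^3 + 15*v^2 - 12*v + 2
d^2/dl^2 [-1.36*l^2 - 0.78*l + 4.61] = -2.72000000000000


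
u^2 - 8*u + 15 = (u - 5)*(u - 3)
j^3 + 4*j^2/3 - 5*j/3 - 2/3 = (j - 1)*(j + 1/3)*(j + 2)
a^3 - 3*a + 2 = (a - 1)^2*(a + 2)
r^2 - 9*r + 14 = (r - 7)*(r - 2)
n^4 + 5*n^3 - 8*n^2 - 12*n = n*(n - 2)*(n + 1)*(n + 6)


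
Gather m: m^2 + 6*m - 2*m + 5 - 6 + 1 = m^2 + 4*m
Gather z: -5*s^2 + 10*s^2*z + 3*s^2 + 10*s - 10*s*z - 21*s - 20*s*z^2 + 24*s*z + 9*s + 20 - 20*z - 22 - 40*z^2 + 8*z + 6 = -2*s^2 - 2*s + z^2*(-20*s - 40) + z*(10*s^2 + 14*s - 12) + 4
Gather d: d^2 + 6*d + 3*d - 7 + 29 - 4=d^2 + 9*d + 18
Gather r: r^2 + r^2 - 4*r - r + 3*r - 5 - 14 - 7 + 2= 2*r^2 - 2*r - 24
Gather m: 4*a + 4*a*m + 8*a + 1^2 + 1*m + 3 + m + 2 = 12*a + m*(4*a + 2) + 6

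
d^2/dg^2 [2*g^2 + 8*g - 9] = 4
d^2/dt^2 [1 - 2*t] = 0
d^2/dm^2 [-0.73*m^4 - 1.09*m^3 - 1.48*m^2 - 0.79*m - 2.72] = -8.76*m^2 - 6.54*m - 2.96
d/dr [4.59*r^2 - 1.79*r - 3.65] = 9.18*r - 1.79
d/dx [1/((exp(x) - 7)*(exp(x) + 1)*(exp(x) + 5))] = -((exp(x) - 7)*(exp(x) + 1) + (exp(x) - 7)*(exp(x) + 5) + (exp(x) + 1)*(exp(x) + 5))/(4*(exp(x) - 7)^2*(exp(x) + 5)^2*cosh(x/2)^2)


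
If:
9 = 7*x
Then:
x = 9/7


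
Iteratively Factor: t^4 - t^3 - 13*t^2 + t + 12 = (t + 3)*(t^3 - 4*t^2 - t + 4) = (t - 4)*(t + 3)*(t^2 - 1) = (t - 4)*(t - 1)*(t + 3)*(t + 1)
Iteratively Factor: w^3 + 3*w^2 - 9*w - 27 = (w + 3)*(w^2 - 9) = (w - 3)*(w + 3)*(w + 3)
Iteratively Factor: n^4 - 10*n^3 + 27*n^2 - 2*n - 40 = (n - 2)*(n^3 - 8*n^2 + 11*n + 20) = (n - 2)*(n + 1)*(n^2 - 9*n + 20) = (n - 4)*(n - 2)*(n + 1)*(n - 5)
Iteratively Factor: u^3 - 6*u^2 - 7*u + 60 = (u - 4)*(u^2 - 2*u - 15) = (u - 4)*(u + 3)*(u - 5)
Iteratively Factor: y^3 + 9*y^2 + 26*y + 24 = (y + 2)*(y^2 + 7*y + 12) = (y + 2)*(y + 3)*(y + 4)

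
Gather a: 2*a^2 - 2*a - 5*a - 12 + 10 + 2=2*a^2 - 7*a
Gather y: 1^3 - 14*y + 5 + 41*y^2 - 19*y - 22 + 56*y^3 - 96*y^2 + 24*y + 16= 56*y^3 - 55*y^2 - 9*y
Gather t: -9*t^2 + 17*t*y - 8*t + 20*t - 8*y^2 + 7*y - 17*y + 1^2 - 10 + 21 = -9*t^2 + t*(17*y + 12) - 8*y^2 - 10*y + 12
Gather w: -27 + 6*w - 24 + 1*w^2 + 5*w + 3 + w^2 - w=2*w^2 + 10*w - 48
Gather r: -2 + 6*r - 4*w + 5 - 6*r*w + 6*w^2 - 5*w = r*(6 - 6*w) + 6*w^2 - 9*w + 3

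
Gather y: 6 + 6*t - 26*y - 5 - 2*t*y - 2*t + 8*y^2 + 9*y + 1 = 4*t + 8*y^2 + y*(-2*t - 17) + 2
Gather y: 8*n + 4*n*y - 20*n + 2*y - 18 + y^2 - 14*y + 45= -12*n + y^2 + y*(4*n - 12) + 27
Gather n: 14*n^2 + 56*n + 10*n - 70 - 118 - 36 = 14*n^2 + 66*n - 224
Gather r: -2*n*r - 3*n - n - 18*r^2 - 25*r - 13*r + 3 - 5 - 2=-4*n - 18*r^2 + r*(-2*n - 38) - 4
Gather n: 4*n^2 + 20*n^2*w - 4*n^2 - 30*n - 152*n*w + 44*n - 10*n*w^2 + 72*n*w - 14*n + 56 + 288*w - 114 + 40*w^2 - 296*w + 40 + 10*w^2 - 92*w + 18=20*n^2*w + n*(-10*w^2 - 80*w) + 50*w^2 - 100*w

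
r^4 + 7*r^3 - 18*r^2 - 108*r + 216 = (r - 3)*(r - 2)*(r + 6)^2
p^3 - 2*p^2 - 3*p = p*(p - 3)*(p + 1)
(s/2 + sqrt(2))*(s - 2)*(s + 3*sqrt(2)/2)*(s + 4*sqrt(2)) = s^4/2 - s^3 + 15*sqrt(2)*s^3/4 - 15*sqrt(2)*s^2/2 + 17*s^2 - 34*s + 12*sqrt(2)*s - 24*sqrt(2)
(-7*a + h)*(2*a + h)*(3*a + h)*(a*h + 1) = -42*a^4*h - 29*a^3*h^2 - 42*a^3 - 2*a^2*h^3 - 29*a^2*h + a*h^4 - 2*a*h^2 + h^3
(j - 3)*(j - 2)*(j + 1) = j^3 - 4*j^2 + j + 6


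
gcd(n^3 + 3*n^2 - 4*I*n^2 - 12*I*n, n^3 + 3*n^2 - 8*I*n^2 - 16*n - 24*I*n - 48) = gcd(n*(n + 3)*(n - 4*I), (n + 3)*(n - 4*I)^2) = n^2 + n*(3 - 4*I) - 12*I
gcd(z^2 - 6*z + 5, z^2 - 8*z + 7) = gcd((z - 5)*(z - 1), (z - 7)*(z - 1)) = z - 1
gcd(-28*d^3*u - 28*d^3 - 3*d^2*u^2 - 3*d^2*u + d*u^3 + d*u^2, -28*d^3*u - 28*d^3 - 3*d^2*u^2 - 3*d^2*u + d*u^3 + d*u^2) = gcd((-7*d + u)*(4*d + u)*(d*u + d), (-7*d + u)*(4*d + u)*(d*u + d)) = -28*d^3*u - 28*d^3 - 3*d^2*u^2 - 3*d^2*u + d*u^3 + d*u^2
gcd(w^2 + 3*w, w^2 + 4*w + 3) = w + 3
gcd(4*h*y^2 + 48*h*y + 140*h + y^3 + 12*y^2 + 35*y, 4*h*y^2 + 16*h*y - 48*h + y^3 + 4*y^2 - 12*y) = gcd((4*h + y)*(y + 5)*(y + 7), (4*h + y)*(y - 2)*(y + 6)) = 4*h + y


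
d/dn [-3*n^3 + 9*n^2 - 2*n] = -9*n^2 + 18*n - 2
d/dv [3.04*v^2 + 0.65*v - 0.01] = 6.08*v + 0.65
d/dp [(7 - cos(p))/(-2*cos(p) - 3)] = -17*sin(p)/(2*cos(p) + 3)^2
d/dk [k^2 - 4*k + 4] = 2*k - 4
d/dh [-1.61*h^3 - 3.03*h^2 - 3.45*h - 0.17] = -4.83*h^2 - 6.06*h - 3.45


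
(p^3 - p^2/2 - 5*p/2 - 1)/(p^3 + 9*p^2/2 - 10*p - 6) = (p + 1)/(p + 6)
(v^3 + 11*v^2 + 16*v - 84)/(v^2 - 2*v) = v + 13 + 42/v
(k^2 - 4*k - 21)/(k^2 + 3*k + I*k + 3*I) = (k - 7)/(k + I)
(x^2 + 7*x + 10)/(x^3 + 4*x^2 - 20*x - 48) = (x + 5)/(x^2 + 2*x - 24)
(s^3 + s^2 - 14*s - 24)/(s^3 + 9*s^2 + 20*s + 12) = (s^2 - s - 12)/(s^2 + 7*s + 6)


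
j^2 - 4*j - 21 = (j - 7)*(j + 3)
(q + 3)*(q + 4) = q^2 + 7*q + 12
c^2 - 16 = (c - 4)*(c + 4)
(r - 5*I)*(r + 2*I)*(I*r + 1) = I*r^3 + 4*r^2 + 7*I*r + 10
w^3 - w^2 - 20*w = w*(w - 5)*(w + 4)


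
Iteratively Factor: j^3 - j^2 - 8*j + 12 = (j + 3)*(j^2 - 4*j + 4) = (j - 2)*(j + 3)*(j - 2)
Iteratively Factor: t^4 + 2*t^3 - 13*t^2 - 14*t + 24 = (t + 4)*(t^3 - 2*t^2 - 5*t + 6) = (t + 2)*(t + 4)*(t^2 - 4*t + 3) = (t - 1)*(t + 2)*(t + 4)*(t - 3)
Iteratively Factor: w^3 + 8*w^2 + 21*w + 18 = (w + 3)*(w^2 + 5*w + 6) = (w + 2)*(w + 3)*(w + 3)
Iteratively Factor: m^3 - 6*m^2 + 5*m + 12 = (m - 3)*(m^2 - 3*m - 4) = (m - 3)*(m + 1)*(m - 4)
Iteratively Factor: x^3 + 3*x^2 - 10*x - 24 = (x + 4)*(x^2 - x - 6) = (x + 2)*(x + 4)*(x - 3)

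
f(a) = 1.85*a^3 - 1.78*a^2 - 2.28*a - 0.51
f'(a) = 5.55*a^2 - 3.56*a - 2.28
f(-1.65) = -9.90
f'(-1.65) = 18.70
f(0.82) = -2.56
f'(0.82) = -1.47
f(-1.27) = -4.27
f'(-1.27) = 11.19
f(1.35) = -2.28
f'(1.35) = 3.03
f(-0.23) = -0.10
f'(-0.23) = -1.17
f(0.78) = -2.49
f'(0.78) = -1.68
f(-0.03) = -0.44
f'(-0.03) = -2.17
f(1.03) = -2.73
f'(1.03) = -0.06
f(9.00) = 1183.44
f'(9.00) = 415.23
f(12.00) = 2912.61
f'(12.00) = 754.20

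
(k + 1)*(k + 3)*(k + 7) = k^3 + 11*k^2 + 31*k + 21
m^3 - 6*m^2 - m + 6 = (m - 6)*(m - 1)*(m + 1)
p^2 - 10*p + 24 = (p - 6)*(p - 4)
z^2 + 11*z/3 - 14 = (z - 7/3)*(z + 6)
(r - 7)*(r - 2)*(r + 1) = r^3 - 8*r^2 + 5*r + 14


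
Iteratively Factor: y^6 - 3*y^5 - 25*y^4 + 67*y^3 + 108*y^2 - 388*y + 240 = (y + 4)*(y^5 - 7*y^4 + 3*y^3 + 55*y^2 - 112*y + 60) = (y - 1)*(y + 4)*(y^4 - 6*y^3 - 3*y^2 + 52*y - 60) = (y - 1)*(y + 3)*(y + 4)*(y^3 - 9*y^2 + 24*y - 20) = (y - 5)*(y - 1)*(y + 3)*(y + 4)*(y^2 - 4*y + 4) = (y - 5)*(y - 2)*(y - 1)*(y + 3)*(y + 4)*(y - 2)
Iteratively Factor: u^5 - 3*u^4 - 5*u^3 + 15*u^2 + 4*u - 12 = (u - 3)*(u^4 - 5*u^2 + 4) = (u - 3)*(u - 2)*(u^3 + 2*u^2 - u - 2) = (u - 3)*(u - 2)*(u + 2)*(u^2 - 1) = (u - 3)*(u - 2)*(u + 1)*(u + 2)*(u - 1)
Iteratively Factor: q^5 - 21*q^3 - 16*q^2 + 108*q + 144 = (q - 4)*(q^4 + 4*q^3 - 5*q^2 - 36*q - 36) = (q - 4)*(q + 2)*(q^3 + 2*q^2 - 9*q - 18) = (q - 4)*(q + 2)*(q + 3)*(q^2 - q - 6) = (q - 4)*(q + 2)^2*(q + 3)*(q - 3)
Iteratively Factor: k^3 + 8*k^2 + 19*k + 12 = (k + 4)*(k^2 + 4*k + 3) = (k + 3)*(k + 4)*(k + 1)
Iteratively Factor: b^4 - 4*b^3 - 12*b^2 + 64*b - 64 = (b - 2)*(b^3 - 2*b^2 - 16*b + 32) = (b - 2)^2*(b^2 - 16) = (b - 2)^2*(b + 4)*(b - 4)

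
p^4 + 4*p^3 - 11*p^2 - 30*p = p*(p - 3)*(p + 2)*(p + 5)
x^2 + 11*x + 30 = (x + 5)*(x + 6)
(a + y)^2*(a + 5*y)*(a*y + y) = a^4*y + 7*a^3*y^2 + a^3*y + 11*a^2*y^3 + 7*a^2*y^2 + 5*a*y^4 + 11*a*y^3 + 5*y^4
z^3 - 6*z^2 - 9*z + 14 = (z - 7)*(z - 1)*(z + 2)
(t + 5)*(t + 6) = t^2 + 11*t + 30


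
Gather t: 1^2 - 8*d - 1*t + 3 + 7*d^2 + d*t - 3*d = 7*d^2 - 11*d + t*(d - 1) + 4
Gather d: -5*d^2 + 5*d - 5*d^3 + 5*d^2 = -5*d^3 + 5*d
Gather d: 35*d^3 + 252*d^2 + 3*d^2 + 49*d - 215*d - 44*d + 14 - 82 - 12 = 35*d^3 + 255*d^2 - 210*d - 80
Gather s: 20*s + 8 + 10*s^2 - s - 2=10*s^2 + 19*s + 6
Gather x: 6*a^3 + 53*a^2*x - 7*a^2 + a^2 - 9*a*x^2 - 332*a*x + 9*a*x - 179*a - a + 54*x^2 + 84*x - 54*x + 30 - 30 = 6*a^3 - 6*a^2 - 180*a + x^2*(54 - 9*a) + x*(53*a^2 - 323*a + 30)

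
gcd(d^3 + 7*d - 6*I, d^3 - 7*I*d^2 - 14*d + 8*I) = d^2 - 3*I*d - 2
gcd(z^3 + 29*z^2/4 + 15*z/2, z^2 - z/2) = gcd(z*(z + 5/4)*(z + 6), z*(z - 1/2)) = z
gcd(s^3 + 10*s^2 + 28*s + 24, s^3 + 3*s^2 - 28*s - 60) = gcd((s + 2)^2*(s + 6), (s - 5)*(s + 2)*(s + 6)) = s^2 + 8*s + 12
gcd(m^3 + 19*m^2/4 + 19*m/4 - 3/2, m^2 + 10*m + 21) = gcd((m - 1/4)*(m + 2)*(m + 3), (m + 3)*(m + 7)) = m + 3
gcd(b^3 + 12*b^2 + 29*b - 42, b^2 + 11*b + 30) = b + 6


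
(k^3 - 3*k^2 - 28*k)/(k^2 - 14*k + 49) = k*(k + 4)/(k - 7)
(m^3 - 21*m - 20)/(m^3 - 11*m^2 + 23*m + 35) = (m + 4)/(m - 7)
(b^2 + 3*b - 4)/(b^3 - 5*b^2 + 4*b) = (b + 4)/(b*(b - 4))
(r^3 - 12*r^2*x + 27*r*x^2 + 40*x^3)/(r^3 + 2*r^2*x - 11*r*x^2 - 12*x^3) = (-r^2 + 13*r*x - 40*x^2)/(-r^2 - r*x + 12*x^2)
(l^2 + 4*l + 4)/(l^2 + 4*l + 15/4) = 4*(l^2 + 4*l + 4)/(4*l^2 + 16*l + 15)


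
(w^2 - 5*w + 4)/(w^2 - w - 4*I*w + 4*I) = (w - 4)/(w - 4*I)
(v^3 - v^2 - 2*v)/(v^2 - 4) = v*(v + 1)/(v + 2)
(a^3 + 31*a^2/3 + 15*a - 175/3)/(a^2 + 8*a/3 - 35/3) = (3*a^2 + 16*a - 35)/(3*a - 7)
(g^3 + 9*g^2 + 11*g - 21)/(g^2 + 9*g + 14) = (g^2 + 2*g - 3)/(g + 2)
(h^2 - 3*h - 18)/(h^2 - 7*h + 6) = (h + 3)/(h - 1)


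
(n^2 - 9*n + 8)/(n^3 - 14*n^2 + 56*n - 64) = (n - 1)/(n^2 - 6*n + 8)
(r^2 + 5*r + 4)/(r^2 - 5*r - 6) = (r + 4)/(r - 6)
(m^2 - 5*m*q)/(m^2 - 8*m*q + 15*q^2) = m/(m - 3*q)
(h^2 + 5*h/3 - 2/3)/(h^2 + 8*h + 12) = (h - 1/3)/(h + 6)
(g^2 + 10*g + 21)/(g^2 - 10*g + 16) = (g^2 + 10*g + 21)/(g^2 - 10*g + 16)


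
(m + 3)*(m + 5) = m^2 + 8*m + 15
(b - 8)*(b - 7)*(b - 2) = b^3 - 17*b^2 + 86*b - 112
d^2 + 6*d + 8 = (d + 2)*(d + 4)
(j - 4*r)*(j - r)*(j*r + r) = j^3*r - 5*j^2*r^2 + j^2*r + 4*j*r^3 - 5*j*r^2 + 4*r^3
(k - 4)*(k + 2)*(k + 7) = k^3 + 5*k^2 - 22*k - 56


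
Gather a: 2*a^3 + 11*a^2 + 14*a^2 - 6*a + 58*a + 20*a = 2*a^3 + 25*a^2 + 72*a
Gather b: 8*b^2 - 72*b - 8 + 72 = 8*b^2 - 72*b + 64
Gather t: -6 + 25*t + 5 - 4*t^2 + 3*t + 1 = -4*t^2 + 28*t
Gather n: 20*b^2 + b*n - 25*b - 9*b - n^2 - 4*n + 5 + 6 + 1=20*b^2 - 34*b - n^2 + n*(b - 4) + 12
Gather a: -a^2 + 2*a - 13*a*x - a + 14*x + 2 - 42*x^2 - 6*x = -a^2 + a*(1 - 13*x) - 42*x^2 + 8*x + 2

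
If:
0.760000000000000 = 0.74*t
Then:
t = 1.03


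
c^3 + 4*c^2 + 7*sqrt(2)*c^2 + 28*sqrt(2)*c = c*(c + 4)*(c + 7*sqrt(2))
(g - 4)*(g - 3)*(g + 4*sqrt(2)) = g^3 - 7*g^2 + 4*sqrt(2)*g^2 - 28*sqrt(2)*g + 12*g + 48*sqrt(2)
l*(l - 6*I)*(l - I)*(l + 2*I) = l^4 - 5*I*l^3 + 8*l^2 - 12*I*l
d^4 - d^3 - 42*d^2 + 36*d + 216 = (d - 6)*(d - 3)*(d + 2)*(d + 6)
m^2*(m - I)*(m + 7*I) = m^4 + 6*I*m^3 + 7*m^2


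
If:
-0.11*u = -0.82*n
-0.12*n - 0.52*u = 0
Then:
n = 0.00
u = 0.00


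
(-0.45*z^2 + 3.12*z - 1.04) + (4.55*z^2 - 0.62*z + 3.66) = 4.1*z^2 + 2.5*z + 2.62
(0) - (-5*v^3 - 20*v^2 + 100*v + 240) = 5*v^3 + 20*v^2 - 100*v - 240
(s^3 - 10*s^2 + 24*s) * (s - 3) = s^4 - 13*s^3 + 54*s^2 - 72*s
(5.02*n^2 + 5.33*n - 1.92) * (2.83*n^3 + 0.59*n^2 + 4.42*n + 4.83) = 14.2066*n^5 + 18.0457*n^4 + 19.8995*n^3 + 46.6724*n^2 + 17.2575*n - 9.2736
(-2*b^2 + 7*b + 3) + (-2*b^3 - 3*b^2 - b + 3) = -2*b^3 - 5*b^2 + 6*b + 6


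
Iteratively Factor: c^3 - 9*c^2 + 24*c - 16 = (c - 4)*(c^2 - 5*c + 4) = (c - 4)^2*(c - 1)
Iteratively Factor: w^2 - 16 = (w - 4)*(w + 4)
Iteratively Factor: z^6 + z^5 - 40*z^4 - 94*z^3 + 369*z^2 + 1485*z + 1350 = (z + 2)*(z^5 - z^4 - 38*z^3 - 18*z^2 + 405*z + 675) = (z - 5)*(z + 2)*(z^4 + 4*z^3 - 18*z^2 - 108*z - 135) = (z - 5)*(z + 2)*(z + 3)*(z^3 + z^2 - 21*z - 45) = (z - 5)*(z + 2)*(z + 3)^2*(z^2 - 2*z - 15) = (z - 5)^2*(z + 2)*(z + 3)^2*(z + 3)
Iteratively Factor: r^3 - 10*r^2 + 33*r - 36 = (r - 4)*(r^2 - 6*r + 9) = (r - 4)*(r - 3)*(r - 3)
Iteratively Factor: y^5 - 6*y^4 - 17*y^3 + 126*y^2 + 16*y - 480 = (y + 4)*(y^4 - 10*y^3 + 23*y^2 + 34*y - 120) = (y - 3)*(y + 4)*(y^3 - 7*y^2 + 2*y + 40) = (y - 5)*(y - 3)*(y + 4)*(y^2 - 2*y - 8) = (y - 5)*(y - 4)*(y - 3)*(y + 4)*(y + 2)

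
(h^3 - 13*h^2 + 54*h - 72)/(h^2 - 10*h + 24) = h - 3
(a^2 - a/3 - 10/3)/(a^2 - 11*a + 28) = (3*a^2 - a - 10)/(3*(a^2 - 11*a + 28))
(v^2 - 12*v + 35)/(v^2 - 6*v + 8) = (v^2 - 12*v + 35)/(v^2 - 6*v + 8)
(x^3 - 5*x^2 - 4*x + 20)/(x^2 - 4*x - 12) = (x^2 - 7*x + 10)/(x - 6)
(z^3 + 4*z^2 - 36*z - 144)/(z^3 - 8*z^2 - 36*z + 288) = (z + 4)/(z - 8)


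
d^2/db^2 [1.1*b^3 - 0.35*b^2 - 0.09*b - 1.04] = 6.6*b - 0.7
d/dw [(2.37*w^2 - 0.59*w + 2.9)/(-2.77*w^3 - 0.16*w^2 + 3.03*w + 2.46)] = (6.5649*w^4 - 3.2686*w^3 + 31.1857*w^2 + 12.5884*w - 10.2384)/(7.6729*w^6 + 0.8864*w^5 - 16.7606*w^4 - 14.598*w^3 + 8.3937*w^2 + 14.9076*w + 6.0516)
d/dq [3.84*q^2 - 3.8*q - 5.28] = 7.68*q - 3.8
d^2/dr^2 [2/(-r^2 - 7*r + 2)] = 4*(r^2 + 7*r - (2*r + 7)^2 - 2)/(r^2 + 7*r - 2)^3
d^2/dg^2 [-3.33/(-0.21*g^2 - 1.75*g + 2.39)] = (-0.293706*g^2 - 2.44755*g + 3.33*(0.42*g + 1.75)*(0.84*g + 3.5) + 3.342654)/(0.21*g^2 + 1.75*g - 2.39)^3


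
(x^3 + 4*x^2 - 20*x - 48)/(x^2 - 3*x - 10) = (x^2 + 2*x - 24)/(x - 5)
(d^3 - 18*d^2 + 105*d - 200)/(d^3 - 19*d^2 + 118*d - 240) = (d - 5)/(d - 6)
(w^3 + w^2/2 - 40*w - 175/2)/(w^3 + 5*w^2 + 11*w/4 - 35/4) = 2*(w^2 - 2*w - 35)/(2*w^2 + 5*w - 7)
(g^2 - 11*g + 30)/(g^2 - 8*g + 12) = (g - 5)/(g - 2)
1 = 1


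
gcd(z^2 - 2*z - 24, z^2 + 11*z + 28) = z + 4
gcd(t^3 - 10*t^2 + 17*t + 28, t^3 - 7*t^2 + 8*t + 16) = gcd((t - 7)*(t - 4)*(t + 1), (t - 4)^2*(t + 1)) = t^2 - 3*t - 4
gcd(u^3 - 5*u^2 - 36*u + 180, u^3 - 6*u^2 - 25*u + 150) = u^2 - 11*u + 30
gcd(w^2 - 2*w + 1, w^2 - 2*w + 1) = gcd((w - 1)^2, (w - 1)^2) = w^2 - 2*w + 1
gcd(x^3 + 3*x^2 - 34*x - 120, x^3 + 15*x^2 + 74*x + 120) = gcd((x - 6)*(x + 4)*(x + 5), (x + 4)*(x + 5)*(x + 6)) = x^2 + 9*x + 20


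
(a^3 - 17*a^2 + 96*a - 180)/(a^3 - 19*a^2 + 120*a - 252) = (a - 5)/(a - 7)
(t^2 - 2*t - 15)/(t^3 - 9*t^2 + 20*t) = (t + 3)/(t*(t - 4))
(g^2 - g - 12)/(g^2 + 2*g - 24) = (g + 3)/(g + 6)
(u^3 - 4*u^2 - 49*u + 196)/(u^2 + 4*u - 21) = (u^2 - 11*u + 28)/(u - 3)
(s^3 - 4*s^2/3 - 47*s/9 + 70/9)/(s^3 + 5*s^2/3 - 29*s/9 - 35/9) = (s - 2)/(s + 1)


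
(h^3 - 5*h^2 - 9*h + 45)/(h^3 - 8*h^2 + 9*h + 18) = (h^2 - 2*h - 15)/(h^2 - 5*h - 6)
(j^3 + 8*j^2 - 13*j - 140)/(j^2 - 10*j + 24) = (j^2 + 12*j + 35)/(j - 6)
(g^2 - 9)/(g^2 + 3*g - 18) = (g + 3)/(g + 6)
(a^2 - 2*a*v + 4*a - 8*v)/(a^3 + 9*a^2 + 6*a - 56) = (a - 2*v)/(a^2 + 5*a - 14)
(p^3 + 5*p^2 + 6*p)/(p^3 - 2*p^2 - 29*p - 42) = p/(p - 7)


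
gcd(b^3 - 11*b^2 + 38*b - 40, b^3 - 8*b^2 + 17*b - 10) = b^2 - 7*b + 10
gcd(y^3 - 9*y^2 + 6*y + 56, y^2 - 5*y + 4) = y - 4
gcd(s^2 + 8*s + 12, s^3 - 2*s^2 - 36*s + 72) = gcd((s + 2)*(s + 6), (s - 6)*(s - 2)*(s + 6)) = s + 6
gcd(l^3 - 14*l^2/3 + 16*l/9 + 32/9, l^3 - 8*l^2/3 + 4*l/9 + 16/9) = l^2 - 2*l/3 - 8/9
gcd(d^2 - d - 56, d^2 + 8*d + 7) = d + 7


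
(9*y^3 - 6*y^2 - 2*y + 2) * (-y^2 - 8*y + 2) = -9*y^5 - 66*y^4 + 68*y^3 + 2*y^2 - 20*y + 4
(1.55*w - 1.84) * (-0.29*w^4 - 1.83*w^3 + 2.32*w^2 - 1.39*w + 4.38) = -0.4495*w^5 - 2.3029*w^4 + 6.9632*w^3 - 6.4233*w^2 + 9.3466*w - 8.0592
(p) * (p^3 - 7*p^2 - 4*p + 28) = p^4 - 7*p^3 - 4*p^2 + 28*p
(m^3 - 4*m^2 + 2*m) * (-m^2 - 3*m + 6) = -m^5 + m^4 + 16*m^3 - 30*m^2 + 12*m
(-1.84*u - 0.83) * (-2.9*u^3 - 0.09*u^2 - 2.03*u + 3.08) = 5.336*u^4 + 2.5726*u^3 + 3.8099*u^2 - 3.9823*u - 2.5564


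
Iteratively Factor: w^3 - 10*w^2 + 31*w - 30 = (w - 5)*(w^2 - 5*w + 6) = (w - 5)*(w - 3)*(w - 2)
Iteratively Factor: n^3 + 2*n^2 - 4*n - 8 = (n + 2)*(n^2 - 4) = (n + 2)^2*(n - 2)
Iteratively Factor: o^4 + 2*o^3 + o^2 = (o + 1)*(o^3 + o^2) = o*(o + 1)*(o^2 + o) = o^2*(o + 1)*(o + 1)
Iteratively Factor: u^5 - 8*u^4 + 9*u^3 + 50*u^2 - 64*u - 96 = (u - 3)*(u^4 - 5*u^3 - 6*u^2 + 32*u + 32) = (u - 4)*(u - 3)*(u^3 - u^2 - 10*u - 8) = (u - 4)^2*(u - 3)*(u^2 + 3*u + 2) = (u - 4)^2*(u - 3)*(u + 2)*(u + 1)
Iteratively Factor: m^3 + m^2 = (m)*(m^2 + m) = m*(m + 1)*(m)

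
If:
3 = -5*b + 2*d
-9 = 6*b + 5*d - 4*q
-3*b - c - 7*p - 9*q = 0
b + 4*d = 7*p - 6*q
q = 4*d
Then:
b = -15/43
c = -1668/43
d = 27/43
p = 741/301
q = 108/43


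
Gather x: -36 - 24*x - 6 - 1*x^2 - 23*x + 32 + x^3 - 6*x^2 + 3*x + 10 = x^3 - 7*x^2 - 44*x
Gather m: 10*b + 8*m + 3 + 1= 10*b + 8*m + 4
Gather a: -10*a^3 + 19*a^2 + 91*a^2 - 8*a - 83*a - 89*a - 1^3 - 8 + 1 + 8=-10*a^3 + 110*a^2 - 180*a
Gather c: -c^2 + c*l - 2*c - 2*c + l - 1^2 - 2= -c^2 + c*(l - 4) + l - 3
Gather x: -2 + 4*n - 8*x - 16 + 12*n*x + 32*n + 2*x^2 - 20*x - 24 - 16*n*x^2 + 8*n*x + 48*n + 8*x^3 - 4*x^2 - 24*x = 84*n + 8*x^3 + x^2*(-16*n - 2) + x*(20*n - 52) - 42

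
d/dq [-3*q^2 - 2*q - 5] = -6*q - 2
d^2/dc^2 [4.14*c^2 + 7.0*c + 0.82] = 8.28000000000000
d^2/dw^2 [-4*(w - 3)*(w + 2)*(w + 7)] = -24*w - 48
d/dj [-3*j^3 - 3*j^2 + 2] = 3*j*(-3*j - 2)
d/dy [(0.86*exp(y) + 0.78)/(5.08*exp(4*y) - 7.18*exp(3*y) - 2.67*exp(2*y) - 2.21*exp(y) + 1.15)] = (-13.1064*exp(4*y) - 3.5*exp(3*y) + 19.0974*exp(2*y) + 4.1652*exp(y) + 2.7128)*exp(y)/(25.8064*exp(8*y) - 72.9488*exp(7*y) + 24.4252*exp(6*y) + 15.8876*exp(5*y) + 50.5485*exp(4*y) - 4.7126*exp(3*y) - 1.2569*exp(2*y) - 5.083*exp(y) + 1.3225)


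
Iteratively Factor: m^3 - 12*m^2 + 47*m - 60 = (m - 4)*(m^2 - 8*m + 15) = (m - 4)*(m - 3)*(m - 5)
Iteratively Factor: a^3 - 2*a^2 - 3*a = (a)*(a^2 - 2*a - 3) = a*(a + 1)*(a - 3)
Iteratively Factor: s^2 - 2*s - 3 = (s - 3)*(s + 1)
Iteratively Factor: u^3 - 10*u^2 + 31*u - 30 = (u - 3)*(u^2 - 7*u + 10) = (u - 5)*(u - 3)*(u - 2)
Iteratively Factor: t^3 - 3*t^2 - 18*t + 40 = (t - 2)*(t^2 - t - 20) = (t - 2)*(t + 4)*(t - 5)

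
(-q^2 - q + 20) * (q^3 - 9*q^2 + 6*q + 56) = -q^5 + 8*q^4 + 23*q^3 - 242*q^2 + 64*q + 1120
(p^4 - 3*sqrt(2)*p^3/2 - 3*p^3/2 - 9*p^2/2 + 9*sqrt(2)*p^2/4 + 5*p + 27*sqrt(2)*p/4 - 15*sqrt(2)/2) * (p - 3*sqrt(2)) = p^5 - 9*sqrt(2)*p^4/2 - 3*p^4/2 + 9*p^3/2 + 27*sqrt(2)*p^3/4 - 17*p^2/2 + 81*sqrt(2)*p^2/4 - 81*p/2 - 45*sqrt(2)*p/2 + 45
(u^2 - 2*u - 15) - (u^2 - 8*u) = 6*u - 15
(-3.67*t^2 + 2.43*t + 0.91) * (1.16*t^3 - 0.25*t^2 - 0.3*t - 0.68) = -4.2572*t^5 + 3.7363*t^4 + 1.5491*t^3 + 1.5391*t^2 - 1.9254*t - 0.6188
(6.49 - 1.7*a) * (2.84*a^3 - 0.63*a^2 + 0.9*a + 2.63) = -4.828*a^4 + 19.5026*a^3 - 5.6187*a^2 + 1.37*a + 17.0687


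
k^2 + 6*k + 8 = (k + 2)*(k + 4)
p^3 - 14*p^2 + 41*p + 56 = (p - 8)*(p - 7)*(p + 1)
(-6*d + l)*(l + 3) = -6*d*l - 18*d + l^2 + 3*l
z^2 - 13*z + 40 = (z - 8)*(z - 5)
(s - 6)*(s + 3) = s^2 - 3*s - 18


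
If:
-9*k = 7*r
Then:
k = -7*r/9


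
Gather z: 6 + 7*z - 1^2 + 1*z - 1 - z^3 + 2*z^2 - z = -z^3 + 2*z^2 + 7*z + 4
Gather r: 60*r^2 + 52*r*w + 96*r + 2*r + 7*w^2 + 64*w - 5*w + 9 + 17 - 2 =60*r^2 + r*(52*w + 98) + 7*w^2 + 59*w + 24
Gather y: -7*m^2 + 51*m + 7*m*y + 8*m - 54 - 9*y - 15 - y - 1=-7*m^2 + 59*m + y*(7*m - 10) - 70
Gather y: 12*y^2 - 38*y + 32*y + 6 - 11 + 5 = 12*y^2 - 6*y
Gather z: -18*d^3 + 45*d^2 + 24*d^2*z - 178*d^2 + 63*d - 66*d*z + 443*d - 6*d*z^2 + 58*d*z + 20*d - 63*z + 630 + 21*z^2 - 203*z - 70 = -18*d^3 - 133*d^2 + 526*d + z^2*(21 - 6*d) + z*(24*d^2 - 8*d - 266) + 560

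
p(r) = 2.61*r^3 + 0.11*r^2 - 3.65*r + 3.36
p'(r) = 7.83*r^2 + 0.22*r - 3.65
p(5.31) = 377.85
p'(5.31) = 218.29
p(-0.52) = 4.92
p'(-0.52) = -1.65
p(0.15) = 2.82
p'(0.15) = -3.44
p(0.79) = 1.83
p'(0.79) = 1.41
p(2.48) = 34.79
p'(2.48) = 45.05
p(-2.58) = -31.31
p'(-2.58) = 47.90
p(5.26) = 367.04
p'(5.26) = 214.14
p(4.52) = 230.13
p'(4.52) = 157.31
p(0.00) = 3.36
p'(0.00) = -3.65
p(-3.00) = -55.17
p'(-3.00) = 66.16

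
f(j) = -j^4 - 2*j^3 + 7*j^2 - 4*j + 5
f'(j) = -4*j^3 - 6*j^2 + 14*j - 4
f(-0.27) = 6.62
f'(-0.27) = -8.14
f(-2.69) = 52.98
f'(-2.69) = -7.22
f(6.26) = -1772.02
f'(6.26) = -1132.74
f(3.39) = -138.10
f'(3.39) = -181.33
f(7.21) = -3111.91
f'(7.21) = -1714.19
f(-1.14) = 19.93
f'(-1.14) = -21.83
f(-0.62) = 10.50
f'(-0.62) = -14.03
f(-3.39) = 44.85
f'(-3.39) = 35.42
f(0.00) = 5.00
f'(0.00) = -4.00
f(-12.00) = -16219.00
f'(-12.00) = 5876.00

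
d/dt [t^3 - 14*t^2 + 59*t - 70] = 3*t^2 - 28*t + 59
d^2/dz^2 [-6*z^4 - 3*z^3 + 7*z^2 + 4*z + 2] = -72*z^2 - 18*z + 14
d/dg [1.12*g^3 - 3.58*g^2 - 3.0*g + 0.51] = 3.36*g^2 - 7.16*g - 3.0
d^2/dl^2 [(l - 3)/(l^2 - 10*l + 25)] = 2*(l + 1)/(l^4 - 20*l^3 + 150*l^2 - 500*l + 625)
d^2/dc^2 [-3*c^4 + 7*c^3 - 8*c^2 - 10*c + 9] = -36*c^2 + 42*c - 16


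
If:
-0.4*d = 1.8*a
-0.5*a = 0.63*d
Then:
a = 0.00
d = 0.00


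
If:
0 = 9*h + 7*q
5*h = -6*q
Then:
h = 0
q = 0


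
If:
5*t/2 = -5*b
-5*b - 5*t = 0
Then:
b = 0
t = 0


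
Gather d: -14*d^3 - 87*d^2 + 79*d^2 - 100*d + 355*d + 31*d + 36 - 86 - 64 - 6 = -14*d^3 - 8*d^2 + 286*d - 120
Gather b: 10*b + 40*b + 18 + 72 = 50*b + 90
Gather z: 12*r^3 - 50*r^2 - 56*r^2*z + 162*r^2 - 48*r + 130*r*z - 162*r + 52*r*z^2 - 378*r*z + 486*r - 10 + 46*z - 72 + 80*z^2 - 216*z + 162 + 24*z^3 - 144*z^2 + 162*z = 12*r^3 + 112*r^2 + 276*r + 24*z^3 + z^2*(52*r - 64) + z*(-56*r^2 - 248*r - 8) + 80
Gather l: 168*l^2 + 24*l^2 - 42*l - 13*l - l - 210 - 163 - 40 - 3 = 192*l^2 - 56*l - 416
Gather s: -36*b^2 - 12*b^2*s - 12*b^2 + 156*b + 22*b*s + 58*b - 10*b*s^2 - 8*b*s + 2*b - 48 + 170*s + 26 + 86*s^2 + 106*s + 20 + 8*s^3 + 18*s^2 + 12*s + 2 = -48*b^2 + 216*b + 8*s^3 + s^2*(104 - 10*b) + s*(-12*b^2 + 14*b + 288)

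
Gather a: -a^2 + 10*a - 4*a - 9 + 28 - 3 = -a^2 + 6*a + 16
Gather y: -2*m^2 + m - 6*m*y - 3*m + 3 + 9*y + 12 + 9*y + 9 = -2*m^2 - 2*m + y*(18 - 6*m) + 24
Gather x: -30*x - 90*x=-120*x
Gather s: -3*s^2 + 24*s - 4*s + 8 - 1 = -3*s^2 + 20*s + 7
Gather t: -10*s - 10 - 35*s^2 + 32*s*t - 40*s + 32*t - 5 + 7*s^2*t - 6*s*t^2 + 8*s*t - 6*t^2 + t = -35*s^2 - 50*s + t^2*(-6*s - 6) + t*(7*s^2 + 40*s + 33) - 15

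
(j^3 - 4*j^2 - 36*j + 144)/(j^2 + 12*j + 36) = (j^2 - 10*j + 24)/(j + 6)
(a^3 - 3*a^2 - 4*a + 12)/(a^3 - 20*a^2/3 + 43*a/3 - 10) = 3*(a + 2)/(3*a - 5)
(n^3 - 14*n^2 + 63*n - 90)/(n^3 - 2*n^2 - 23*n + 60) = (n^2 - 11*n + 30)/(n^2 + n - 20)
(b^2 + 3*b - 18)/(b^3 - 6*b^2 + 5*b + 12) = (b + 6)/(b^2 - 3*b - 4)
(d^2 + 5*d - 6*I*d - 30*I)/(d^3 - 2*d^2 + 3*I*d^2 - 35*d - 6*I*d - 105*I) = (d - 6*I)/(d^2 + d*(-7 + 3*I) - 21*I)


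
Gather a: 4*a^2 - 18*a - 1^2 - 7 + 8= 4*a^2 - 18*a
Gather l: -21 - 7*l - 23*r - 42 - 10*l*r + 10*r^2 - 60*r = l*(-10*r - 7) + 10*r^2 - 83*r - 63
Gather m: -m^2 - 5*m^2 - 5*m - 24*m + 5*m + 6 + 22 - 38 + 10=-6*m^2 - 24*m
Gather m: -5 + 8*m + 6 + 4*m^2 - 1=4*m^2 + 8*m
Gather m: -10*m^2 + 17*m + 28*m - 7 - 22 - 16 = -10*m^2 + 45*m - 45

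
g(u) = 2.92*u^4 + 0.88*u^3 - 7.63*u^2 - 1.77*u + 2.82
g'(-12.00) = -19621.53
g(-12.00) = 57953.82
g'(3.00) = 291.57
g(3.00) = 189.12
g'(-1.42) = -8.22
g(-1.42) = -0.70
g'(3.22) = 366.42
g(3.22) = 261.30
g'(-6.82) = -3479.97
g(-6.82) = 5697.99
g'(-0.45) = 4.57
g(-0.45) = 2.11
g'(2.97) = 282.19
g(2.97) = 180.51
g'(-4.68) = -1069.77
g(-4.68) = 1154.55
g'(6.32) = 2955.69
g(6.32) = 4567.57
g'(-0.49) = 4.97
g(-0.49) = 1.92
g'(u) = 11.68*u^3 + 2.64*u^2 - 15.26*u - 1.77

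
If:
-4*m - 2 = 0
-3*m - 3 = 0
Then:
No Solution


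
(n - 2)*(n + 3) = n^2 + n - 6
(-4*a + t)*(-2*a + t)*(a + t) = 8*a^3 + 2*a^2*t - 5*a*t^2 + t^3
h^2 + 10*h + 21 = (h + 3)*(h + 7)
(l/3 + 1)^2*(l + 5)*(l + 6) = l^4/9 + 17*l^3/9 + 35*l^2/3 + 31*l + 30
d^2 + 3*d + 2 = (d + 1)*(d + 2)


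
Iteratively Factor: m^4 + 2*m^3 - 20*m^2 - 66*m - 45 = (m + 1)*(m^3 + m^2 - 21*m - 45) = (m - 5)*(m + 1)*(m^2 + 6*m + 9) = (m - 5)*(m + 1)*(m + 3)*(m + 3)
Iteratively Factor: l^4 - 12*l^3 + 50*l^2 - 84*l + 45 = (l - 1)*(l^3 - 11*l^2 + 39*l - 45) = (l - 3)*(l - 1)*(l^2 - 8*l + 15) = (l - 3)^2*(l - 1)*(l - 5)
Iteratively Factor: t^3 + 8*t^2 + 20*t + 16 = (t + 4)*(t^2 + 4*t + 4) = (t + 2)*(t + 4)*(t + 2)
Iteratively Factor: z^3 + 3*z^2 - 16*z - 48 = (z + 4)*(z^2 - z - 12) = (z + 3)*(z + 4)*(z - 4)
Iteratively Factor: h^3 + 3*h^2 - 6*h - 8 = (h + 4)*(h^2 - h - 2) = (h + 1)*(h + 4)*(h - 2)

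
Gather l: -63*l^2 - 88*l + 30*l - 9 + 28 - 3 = -63*l^2 - 58*l + 16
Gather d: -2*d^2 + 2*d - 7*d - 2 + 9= -2*d^2 - 5*d + 7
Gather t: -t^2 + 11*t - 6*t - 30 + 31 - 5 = -t^2 + 5*t - 4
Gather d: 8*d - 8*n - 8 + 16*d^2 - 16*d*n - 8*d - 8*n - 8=16*d^2 - 16*d*n - 16*n - 16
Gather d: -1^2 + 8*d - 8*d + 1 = 0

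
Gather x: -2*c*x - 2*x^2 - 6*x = -2*x^2 + x*(-2*c - 6)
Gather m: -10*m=-10*m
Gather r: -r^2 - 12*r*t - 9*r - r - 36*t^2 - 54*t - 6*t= -r^2 + r*(-12*t - 10) - 36*t^2 - 60*t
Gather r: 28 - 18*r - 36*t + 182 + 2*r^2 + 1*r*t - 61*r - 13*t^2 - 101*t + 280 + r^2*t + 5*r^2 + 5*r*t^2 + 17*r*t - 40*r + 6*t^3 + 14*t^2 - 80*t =r^2*(t + 7) + r*(5*t^2 + 18*t - 119) + 6*t^3 + t^2 - 217*t + 490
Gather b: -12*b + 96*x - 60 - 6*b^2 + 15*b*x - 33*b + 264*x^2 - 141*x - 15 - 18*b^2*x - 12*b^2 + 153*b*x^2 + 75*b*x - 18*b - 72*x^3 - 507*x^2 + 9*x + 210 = b^2*(-18*x - 18) + b*(153*x^2 + 90*x - 63) - 72*x^3 - 243*x^2 - 36*x + 135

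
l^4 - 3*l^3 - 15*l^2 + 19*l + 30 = (l - 5)*(l - 2)*(l + 1)*(l + 3)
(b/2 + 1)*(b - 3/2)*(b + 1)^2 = b^4/2 + 5*b^3/4 - b^2/2 - 11*b/4 - 3/2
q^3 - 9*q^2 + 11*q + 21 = (q - 7)*(q - 3)*(q + 1)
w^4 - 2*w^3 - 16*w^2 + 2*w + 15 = (w - 5)*(w - 1)*(w + 1)*(w + 3)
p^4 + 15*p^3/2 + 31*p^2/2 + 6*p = p*(p + 1/2)*(p + 3)*(p + 4)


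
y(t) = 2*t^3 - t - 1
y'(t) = 6*t^2 - 1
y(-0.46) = -0.73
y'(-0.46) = 0.27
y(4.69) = 200.63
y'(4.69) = 130.98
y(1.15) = 0.89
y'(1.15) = 6.94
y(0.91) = -0.40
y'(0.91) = 3.97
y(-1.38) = -4.88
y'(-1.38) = 10.43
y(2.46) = 26.31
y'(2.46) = 35.31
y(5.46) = 319.08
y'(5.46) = 177.87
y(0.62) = -1.14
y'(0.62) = 1.31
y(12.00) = 3443.00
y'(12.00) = 863.00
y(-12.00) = -3445.00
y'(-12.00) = 863.00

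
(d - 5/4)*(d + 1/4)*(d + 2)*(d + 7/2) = d^4 + 9*d^3/2 + 19*d^2/16 - 279*d/32 - 35/16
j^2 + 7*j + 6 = (j + 1)*(j + 6)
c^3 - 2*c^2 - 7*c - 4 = (c - 4)*(c + 1)^2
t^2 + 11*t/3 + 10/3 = (t + 5/3)*(t + 2)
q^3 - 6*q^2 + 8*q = q*(q - 4)*(q - 2)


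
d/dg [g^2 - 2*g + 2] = 2*g - 2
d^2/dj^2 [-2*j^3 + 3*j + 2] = -12*j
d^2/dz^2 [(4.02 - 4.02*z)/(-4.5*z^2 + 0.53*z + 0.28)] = ((40.4412 - 108.54*z)*(-4.5*z^2 + 0.53*z + 0.28) - 4.02*(z - 1)*(9.0*z - 0.53)*(18.0*z - 1.06))/(-4.5*z^2 + 0.53*z + 0.28)^3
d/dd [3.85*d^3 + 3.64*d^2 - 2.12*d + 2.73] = 11.55*d^2 + 7.28*d - 2.12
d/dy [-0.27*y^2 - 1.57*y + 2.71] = -0.54*y - 1.57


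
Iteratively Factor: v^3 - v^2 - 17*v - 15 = (v + 1)*(v^2 - 2*v - 15) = (v + 1)*(v + 3)*(v - 5)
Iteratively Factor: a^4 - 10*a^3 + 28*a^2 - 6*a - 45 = (a - 3)*(a^3 - 7*a^2 + 7*a + 15) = (a - 3)*(a + 1)*(a^2 - 8*a + 15) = (a - 3)^2*(a + 1)*(a - 5)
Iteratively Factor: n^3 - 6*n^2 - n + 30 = (n + 2)*(n^2 - 8*n + 15) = (n - 5)*(n + 2)*(n - 3)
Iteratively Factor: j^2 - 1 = (j + 1)*(j - 1)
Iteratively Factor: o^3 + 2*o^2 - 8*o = (o - 2)*(o^2 + 4*o) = (o - 2)*(o + 4)*(o)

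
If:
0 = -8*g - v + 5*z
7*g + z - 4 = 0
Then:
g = 4/7 - z/7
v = 43*z/7 - 32/7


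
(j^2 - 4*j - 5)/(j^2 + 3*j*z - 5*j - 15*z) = (j + 1)/(j + 3*z)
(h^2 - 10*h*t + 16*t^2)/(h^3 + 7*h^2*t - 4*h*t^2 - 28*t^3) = (h - 8*t)/(h^2 + 9*h*t + 14*t^2)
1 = 1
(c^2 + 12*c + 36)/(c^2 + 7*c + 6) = (c + 6)/(c + 1)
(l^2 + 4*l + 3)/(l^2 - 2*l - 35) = (l^2 + 4*l + 3)/(l^2 - 2*l - 35)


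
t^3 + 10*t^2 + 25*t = t*(t + 5)^2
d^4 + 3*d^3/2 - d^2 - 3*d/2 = d*(d - 1)*(d + 1)*(d + 3/2)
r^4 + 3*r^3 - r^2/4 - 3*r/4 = r*(r - 1/2)*(r + 1/2)*(r + 3)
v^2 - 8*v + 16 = (v - 4)^2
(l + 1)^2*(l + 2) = l^3 + 4*l^2 + 5*l + 2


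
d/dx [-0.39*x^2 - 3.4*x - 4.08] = -0.78*x - 3.4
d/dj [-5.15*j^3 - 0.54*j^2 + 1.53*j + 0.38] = -15.45*j^2 - 1.08*j + 1.53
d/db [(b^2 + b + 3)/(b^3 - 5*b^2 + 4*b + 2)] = (-b^4 - 2*b^3 + 34*b - 10)/(b^6 - 10*b^5 + 33*b^4 - 36*b^3 - 4*b^2 + 16*b + 4)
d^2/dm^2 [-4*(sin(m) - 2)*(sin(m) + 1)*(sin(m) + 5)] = -25*sin(m) - 9*sin(3*m) - 32*cos(2*m)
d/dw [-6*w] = -6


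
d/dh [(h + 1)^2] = 2*h + 2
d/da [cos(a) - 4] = -sin(a)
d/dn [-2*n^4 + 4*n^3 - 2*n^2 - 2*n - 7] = -8*n^3 + 12*n^2 - 4*n - 2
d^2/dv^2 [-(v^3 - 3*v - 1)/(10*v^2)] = 3*(v + 1)/(5*v^4)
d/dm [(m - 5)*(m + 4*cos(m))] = m + (5 - m)*(4*sin(m) - 1) + 4*cos(m)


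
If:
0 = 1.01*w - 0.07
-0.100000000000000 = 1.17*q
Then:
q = -0.09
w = 0.07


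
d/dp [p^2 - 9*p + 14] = 2*p - 9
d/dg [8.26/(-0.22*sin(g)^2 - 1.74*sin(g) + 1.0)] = (3.6344*sin(g) + 14.3724)*cos(g)/(0.22*sin(g)^2 + 1.74*sin(g) - 1.0)^2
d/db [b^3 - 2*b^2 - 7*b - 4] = 3*b^2 - 4*b - 7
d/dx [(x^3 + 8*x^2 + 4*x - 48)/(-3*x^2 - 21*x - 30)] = (-x^4 - 14*x^3 - 82*x^2 - 256*x - 376)/(3*(x^4 + 14*x^3 + 69*x^2 + 140*x + 100))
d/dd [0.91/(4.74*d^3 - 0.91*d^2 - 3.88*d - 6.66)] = (-12.9402*d^2 + 1.6562*d + 3.5308)/(-4.74*d^3 + 0.91*d^2 + 3.88*d + 6.66)^2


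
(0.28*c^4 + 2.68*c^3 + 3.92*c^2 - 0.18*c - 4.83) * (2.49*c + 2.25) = 0.6972*c^5 + 7.3032*c^4 + 15.7908*c^3 + 8.3718*c^2 - 12.4317*c - 10.8675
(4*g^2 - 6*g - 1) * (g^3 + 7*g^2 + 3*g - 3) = 4*g^5 + 22*g^4 - 31*g^3 - 37*g^2 + 15*g + 3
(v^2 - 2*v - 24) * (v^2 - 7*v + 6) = v^4 - 9*v^3 - 4*v^2 + 156*v - 144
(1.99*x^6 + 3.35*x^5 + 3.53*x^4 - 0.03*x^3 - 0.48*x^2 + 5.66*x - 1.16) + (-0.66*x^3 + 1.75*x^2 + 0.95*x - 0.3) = 1.99*x^6 + 3.35*x^5 + 3.53*x^4 - 0.69*x^3 + 1.27*x^2 + 6.61*x - 1.46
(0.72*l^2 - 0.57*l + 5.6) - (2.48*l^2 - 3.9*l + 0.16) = -1.76*l^2 + 3.33*l + 5.44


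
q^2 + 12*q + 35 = (q + 5)*(q + 7)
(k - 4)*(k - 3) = k^2 - 7*k + 12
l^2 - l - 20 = (l - 5)*(l + 4)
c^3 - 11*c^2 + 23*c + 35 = (c - 7)*(c - 5)*(c + 1)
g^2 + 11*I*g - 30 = (g + 5*I)*(g + 6*I)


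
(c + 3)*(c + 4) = c^2 + 7*c + 12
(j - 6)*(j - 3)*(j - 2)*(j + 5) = j^4 - 6*j^3 - 19*j^2 + 144*j - 180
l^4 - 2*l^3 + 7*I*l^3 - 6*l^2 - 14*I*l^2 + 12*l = l*(l - 2)*(l + I)*(l + 6*I)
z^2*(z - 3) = z^3 - 3*z^2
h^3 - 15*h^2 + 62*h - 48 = (h - 8)*(h - 6)*(h - 1)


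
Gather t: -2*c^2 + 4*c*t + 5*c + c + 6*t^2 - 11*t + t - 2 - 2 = -2*c^2 + 6*c + 6*t^2 + t*(4*c - 10) - 4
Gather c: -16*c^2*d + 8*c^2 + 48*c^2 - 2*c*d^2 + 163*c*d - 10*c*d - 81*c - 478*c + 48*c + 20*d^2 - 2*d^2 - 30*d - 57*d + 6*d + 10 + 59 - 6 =c^2*(56 - 16*d) + c*(-2*d^2 + 153*d - 511) + 18*d^2 - 81*d + 63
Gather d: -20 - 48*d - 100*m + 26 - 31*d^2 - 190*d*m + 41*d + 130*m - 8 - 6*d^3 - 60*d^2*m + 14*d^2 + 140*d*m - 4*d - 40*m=-6*d^3 + d^2*(-60*m - 17) + d*(-50*m - 11) - 10*m - 2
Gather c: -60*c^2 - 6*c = -60*c^2 - 6*c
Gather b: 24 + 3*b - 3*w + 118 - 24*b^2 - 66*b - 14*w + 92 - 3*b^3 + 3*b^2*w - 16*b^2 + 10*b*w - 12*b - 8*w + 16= -3*b^3 + b^2*(3*w - 40) + b*(10*w - 75) - 25*w + 250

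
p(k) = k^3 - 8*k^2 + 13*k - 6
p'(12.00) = 253.00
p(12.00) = 726.00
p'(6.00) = 25.00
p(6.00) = 0.00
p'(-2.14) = 60.98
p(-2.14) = -80.26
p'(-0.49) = 21.56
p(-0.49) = -14.41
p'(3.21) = -7.45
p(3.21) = -13.63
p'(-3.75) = 115.19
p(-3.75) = -219.98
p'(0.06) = 12.05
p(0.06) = -5.25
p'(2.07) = -7.27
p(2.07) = -4.50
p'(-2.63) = 75.83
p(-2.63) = -113.72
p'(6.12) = 27.44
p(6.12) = 3.15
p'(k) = 3*k^2 - 16*k + 13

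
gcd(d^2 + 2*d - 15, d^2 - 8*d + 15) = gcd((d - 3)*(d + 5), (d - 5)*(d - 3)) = d - 3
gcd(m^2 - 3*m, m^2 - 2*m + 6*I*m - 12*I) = 1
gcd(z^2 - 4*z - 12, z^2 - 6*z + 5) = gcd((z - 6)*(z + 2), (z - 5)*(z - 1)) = 1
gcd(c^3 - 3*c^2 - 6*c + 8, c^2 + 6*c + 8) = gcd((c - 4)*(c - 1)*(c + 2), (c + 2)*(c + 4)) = c + 2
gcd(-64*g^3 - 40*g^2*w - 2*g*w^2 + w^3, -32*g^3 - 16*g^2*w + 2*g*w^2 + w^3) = 8*g^2 + 6*g*w + w^2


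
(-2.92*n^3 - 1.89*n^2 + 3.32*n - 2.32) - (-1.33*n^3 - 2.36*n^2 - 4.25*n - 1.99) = -1.59*n^3 + 0.47*n^2 + 7.57*n - 0.33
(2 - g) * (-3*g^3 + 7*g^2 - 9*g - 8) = 3*g^4 - 13*g^3 + 23*g^2 - 10*g - 16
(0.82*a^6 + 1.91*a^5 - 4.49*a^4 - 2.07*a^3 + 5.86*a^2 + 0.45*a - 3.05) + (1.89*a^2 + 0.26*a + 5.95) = 0.82*a^6 + 1.91*a^5 - 4.49*a^4 - 2.07*a^3 + 7.75*a^2 + 0.71*a + 2.9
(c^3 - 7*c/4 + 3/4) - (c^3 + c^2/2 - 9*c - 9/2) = -c^2/2 + 29*c/4 + 21/4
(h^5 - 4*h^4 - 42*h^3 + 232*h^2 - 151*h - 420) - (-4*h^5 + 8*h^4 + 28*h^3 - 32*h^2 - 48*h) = 5*h^5 - 12*h^4 - 70*h^3 + 264*h^2 - 103*h - 420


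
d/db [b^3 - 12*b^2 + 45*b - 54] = 3*b^2 - 24*b + 45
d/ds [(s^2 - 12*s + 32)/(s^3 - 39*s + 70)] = (2*(s - 6)*(s^3 - 39*s + 70) - 3*(s^2 - 13)*(s^2 - 12*s + 32))/(s^3 - 39*s + 70)^2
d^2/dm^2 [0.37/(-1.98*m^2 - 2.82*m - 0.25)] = (2.901096*m^2 + 4.131864*m - 0.37*(3.96*m + 2.82)*(7.92*m + 5.64) + 0.3663)/(1.98*m^2 + 2.82*m + 0.25)^3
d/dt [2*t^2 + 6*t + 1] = 4*t + 6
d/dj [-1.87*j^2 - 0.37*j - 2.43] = -3.74*j - 0.37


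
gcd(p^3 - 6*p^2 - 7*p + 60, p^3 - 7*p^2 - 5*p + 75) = p^2 - 2*p - 15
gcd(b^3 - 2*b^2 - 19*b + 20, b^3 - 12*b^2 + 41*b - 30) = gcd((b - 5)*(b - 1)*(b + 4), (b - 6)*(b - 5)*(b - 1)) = b^2 - 6*b + 5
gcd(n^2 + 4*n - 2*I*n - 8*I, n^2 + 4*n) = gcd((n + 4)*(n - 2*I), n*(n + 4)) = n + 4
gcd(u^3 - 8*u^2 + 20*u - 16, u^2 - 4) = u - 2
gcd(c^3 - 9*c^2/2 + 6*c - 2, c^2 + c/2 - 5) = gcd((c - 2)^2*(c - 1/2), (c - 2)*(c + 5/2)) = c - 2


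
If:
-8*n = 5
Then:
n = -5/8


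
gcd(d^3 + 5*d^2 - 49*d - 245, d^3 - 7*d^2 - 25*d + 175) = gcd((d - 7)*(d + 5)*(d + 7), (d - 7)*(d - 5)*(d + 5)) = d^2 - 2*d - 35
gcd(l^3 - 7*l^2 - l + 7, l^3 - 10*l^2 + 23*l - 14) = l^2 - 8*l + 7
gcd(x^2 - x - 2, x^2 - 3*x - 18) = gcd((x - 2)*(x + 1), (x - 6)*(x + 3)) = 1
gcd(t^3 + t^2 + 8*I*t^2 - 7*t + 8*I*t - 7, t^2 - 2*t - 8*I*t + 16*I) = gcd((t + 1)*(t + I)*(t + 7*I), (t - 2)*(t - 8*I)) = 1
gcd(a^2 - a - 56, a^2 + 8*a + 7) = a + 7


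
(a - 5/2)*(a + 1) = a^2 - 3*a/2 - 5/2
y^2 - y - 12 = (y - 4)*(y + 3)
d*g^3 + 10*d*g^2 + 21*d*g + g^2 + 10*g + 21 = (g + 3)*(g + 7)*(d*g + 1)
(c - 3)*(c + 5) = c^2 + 2*c - 15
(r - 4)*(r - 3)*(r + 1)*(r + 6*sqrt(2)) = r^4 - 6*r^3 + 6*sqrt(2)*r^3 - 36*sqrt(2)*r^2 + 5*r^2 + 12*r + 30*sqrt(2)*r + 72*sqrt(2)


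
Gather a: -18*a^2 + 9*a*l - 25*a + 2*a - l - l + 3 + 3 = -18*a^2 + a*(9*l - 23) - 2*l + 6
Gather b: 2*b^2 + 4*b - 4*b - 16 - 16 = 2*b^2 - 32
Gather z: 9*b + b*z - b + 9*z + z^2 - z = 8*b + z^2 + z*(b + 8)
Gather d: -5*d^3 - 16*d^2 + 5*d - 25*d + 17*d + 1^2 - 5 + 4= -5*d^3 - 16*d^2 - 3*d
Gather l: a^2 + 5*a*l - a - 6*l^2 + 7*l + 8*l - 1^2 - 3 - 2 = a^2 - a - 6*l^2 + l*(5*a + 15) - 6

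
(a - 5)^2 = a^2 - 10*a + 25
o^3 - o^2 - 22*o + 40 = (o - 4)*(o - 2)*(o + 5)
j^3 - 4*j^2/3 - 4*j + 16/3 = (j - 2)*(j - 4/3)*(j + 2)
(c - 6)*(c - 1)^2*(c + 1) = c^4 - 7*c^3 + 5*c^2 + 7*c - 6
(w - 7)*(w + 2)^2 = w^3 - 3*w^2 - 24*w - 28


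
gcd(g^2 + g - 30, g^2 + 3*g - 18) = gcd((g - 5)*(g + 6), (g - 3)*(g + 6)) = g + 6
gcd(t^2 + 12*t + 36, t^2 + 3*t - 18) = t + 6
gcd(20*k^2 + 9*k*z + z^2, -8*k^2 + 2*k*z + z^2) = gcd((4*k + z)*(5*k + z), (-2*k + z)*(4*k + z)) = 4*k + z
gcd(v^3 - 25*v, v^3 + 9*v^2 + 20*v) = v^2 + 5*v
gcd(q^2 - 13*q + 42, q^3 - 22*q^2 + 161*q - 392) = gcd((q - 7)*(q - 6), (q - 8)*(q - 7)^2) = q - 7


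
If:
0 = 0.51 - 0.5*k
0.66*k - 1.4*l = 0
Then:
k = 1.02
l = 0.48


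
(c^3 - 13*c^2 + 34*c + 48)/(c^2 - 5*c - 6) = c - 8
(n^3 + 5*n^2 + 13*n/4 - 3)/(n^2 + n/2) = (4*n^3 + 20*n^2 + 13*n - 12)/(2*n*(2*n + 1))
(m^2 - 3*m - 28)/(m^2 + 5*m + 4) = (m - 7)/(m + 1)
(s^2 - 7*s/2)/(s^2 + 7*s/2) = (2*s - 7)/(2*s + 7)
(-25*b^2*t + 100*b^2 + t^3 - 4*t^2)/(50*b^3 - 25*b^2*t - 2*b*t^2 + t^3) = (t - 4)/(-2*b + t)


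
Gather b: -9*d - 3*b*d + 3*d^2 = -3*b*d + 3*d^2 - 9*d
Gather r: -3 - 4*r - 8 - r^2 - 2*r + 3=-r^2 - 6*r - 8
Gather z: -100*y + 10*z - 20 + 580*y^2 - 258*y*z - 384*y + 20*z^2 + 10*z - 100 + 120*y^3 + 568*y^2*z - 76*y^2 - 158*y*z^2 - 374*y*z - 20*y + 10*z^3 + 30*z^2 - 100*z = 120*y^3 + 504*y^2 - 504*y + 10*z^3 + z^2*(50 - 158*y) + z*(568*y^2 - 632*y - 80) - 120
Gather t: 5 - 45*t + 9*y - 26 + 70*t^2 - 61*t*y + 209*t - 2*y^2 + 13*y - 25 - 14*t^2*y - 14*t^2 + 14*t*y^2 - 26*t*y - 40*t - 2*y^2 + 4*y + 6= t^2*(56 - 14*y) + t*(14*y^2 - 87*y + 124) - 4*y^2 + 26*y - 40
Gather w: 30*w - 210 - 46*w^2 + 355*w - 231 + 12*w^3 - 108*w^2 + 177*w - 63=12*w^3 - 154*w^2 + 562*w - 504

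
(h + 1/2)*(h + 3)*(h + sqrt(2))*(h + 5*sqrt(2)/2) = h^4 + 7*h^3/2 + 7*sqrt(2)*h^3/2 + 13*h^2/2 + 49*sqrt(2)*h^2/4 + 21*sqrt(2)*h/4 + 35*h/2 + 15/2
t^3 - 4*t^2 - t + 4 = (t - 4)*(t - 1)*(t + 1)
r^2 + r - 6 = (r - 2)*(r + 3)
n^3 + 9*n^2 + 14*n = n*(n + 2)*(n + 7)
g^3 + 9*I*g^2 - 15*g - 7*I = (g + I)^2*(g + 7*I)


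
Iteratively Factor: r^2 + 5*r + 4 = (r + 1)*(r + 4)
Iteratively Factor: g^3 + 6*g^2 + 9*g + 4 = (g + 1)*(g^2 + 5*g + 4) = (g + 1)*(g + 4)*(g + 1)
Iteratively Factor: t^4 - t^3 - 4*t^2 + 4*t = (t - 1)*(t^3 - 4*t) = (t - 2)*(t - 1)*(t^2 + 2*t) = t*(t - 2)*(t - 1)*(t + 2)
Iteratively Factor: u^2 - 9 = (u + 3)*(u - 3)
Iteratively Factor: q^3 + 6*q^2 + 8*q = (q + 4)*(q^2 + 2*q) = (q + 2)*(q + 4)*(q)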